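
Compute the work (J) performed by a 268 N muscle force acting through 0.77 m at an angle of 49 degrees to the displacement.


W = F * d * cos(theta)
theta = 49 deg = 0.8552 rad
cos(theta) = 0.6561
W = 268 * 0.77 * 0.6561
W = 135.3843


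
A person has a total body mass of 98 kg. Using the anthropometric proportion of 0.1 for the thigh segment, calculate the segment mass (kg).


m_segment = body_mass * fraction
m_segment = 98 * 0.1
m_segment = 9.8000


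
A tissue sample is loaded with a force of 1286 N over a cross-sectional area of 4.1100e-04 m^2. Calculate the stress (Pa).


stress = F / A
stress = 1286 / 4.1100e-04
stress = 3.1290e+06


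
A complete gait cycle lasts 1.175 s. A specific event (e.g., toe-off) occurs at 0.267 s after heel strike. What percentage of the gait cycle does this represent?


pct = (event_time / cycle_time) * 100
pct = (0.267 / 1.175) * 100
ratio = 0.2272
pct = 22.7234


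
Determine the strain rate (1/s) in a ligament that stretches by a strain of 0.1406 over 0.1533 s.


strain_rate = delta_strain / delta_t
strain_rate = 0.1406 / 0.1533
strain_rate = 0.9172


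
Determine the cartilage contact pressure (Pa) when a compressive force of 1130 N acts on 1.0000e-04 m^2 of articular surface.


P = F / A
P = 1130 / 1.0000e-04
P = 1.1300e+07


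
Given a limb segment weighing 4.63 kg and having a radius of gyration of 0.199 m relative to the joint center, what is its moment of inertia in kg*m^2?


I = m * k^2
I = 4.63 * 0.199^2
k^2 = 0.0396
I = 0.1834


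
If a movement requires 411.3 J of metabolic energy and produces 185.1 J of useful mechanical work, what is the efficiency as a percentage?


eta = (W_mech / E_meta) * 100
eta = (185.1 / 411.3) * 100
ratio = 0.4500
eta = 45.0036


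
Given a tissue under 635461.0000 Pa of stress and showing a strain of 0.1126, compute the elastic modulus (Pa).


E = stress / strain
E = 635461.0000 / 0.1126
E = 5.6435e+06


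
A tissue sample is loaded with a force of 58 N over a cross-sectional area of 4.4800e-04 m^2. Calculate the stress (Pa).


stress = F / A
stress = 58 / 4.4800e-04
stress = 129464.2857


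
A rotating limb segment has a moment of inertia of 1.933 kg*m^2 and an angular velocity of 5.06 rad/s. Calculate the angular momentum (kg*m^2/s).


L = I * omega
L = 1.933 * 5.06
L = 9.7810


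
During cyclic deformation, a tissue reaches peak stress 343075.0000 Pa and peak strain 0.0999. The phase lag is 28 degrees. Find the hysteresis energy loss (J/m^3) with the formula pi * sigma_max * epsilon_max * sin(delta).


E_loss = pi * sigma_max * epsilon_max * sin(delta)
delta = 28 deg = 0.4887 rad
sin(delta) = 0.4695
E_loss = pi * 343075.0000 * 0.0999 * 0.4695
E_loss = 50549.1345


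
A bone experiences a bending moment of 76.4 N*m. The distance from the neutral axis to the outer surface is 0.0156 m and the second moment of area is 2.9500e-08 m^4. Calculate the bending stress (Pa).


sigma = M * c / I
sigma = 76.4 * 0.0156 / 2.9500e-08
M * c = 1.1918
sigma = 4.0401e+07


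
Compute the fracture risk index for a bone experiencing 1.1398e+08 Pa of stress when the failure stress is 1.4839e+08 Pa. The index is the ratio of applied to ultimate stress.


FRI = applied / ultimate
FRI = 1.1398e+08 / 1.4839e+08
FRI = 0.7681


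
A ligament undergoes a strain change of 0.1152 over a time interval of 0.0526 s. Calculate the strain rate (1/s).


strain_rate = delta_strain / delta_t
strain_rate = 0.1152 / 0.0526
strain_rate = 2.1901


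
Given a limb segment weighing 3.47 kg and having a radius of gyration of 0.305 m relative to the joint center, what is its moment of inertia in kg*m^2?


I = m * k^2
I = 3.47 * 0.305^2
k^2 = 0.0930
I = 0.3228


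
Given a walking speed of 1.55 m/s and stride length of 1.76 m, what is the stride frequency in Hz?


f = v / stride_length
f = 1.55 / 1.76
f = 0.8807


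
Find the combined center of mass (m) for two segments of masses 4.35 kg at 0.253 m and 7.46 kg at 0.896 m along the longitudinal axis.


COM = (m1*x1 + m2*x2) / (m1 + m2)
COM = (4.35*0.253 + 7.46*0.896) / (4.35 + 7.46)
Numerator = 7.7847
Denominator = 11.8100
COM = 0.6592


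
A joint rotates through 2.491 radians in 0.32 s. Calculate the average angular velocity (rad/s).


omega = delta_theta / delta_t
omega = 2.491 / 0.32
omega = 7.7844


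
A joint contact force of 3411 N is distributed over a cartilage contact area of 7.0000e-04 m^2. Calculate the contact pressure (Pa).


P = F / A
P = 3411 / 7.0000e-04
P = 4.8729e+06


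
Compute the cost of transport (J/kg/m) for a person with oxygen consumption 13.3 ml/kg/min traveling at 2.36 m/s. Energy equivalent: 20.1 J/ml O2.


Power per kg = VO2 * 20.1 / 60
Power per kg = 13.3 * 20.1 / 60 = 4.4555 W/kg
Cost = power_per_kg / speed
Cost = 4.4555 / 2.36
Cost = 1.8879


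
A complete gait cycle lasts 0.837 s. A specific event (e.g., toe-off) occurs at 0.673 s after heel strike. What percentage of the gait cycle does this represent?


pct = (event_time / cycle_time) * 100
pct = (0.673 / 0.837) * 100
ratio = 0.8041
pct = 80.4062


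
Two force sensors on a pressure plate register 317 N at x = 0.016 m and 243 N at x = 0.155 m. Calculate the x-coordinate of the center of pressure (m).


COP_x = (F1*x1 + F2*x2) / (F1 + F2)
COP_x = (317*0.016 + 243*0.155) / (317 + 243)
Numerator = 42.7370
Denominator = 560
COP_x = 0.0763


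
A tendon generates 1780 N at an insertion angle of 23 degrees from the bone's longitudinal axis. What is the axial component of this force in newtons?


F_eff = F_tendon * cos(theta)
theta = 23 deg = 0.4014 rad
cos(theta) = 0.9205
F_eff = 1780 * 0.9205
F_eff = 1638.4986


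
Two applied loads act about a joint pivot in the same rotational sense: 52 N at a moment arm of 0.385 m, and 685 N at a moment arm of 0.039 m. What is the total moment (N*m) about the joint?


M = F1 * d1 + F2 * d2
M = 52 * 0.385 + 685 * 0.039
M = 20.0200 + 26.7150
M = 46.7350


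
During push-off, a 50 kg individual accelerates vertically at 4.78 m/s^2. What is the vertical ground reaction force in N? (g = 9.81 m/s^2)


GRF = m * (g + a)
GRF = 50 * (9.81 + 4.78)
GRF = 50 * 14.5900
GRF = 729.5000


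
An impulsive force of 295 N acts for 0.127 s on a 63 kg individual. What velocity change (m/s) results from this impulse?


J = F * dt = 295 * 0.127 = 37.4650 N*s
delta_v = J / m
delta_v = 37.4650 / 63
delta_v = 0.5947


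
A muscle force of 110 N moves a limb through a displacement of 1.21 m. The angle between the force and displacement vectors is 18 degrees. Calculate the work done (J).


W = F * d * cos(theta)
theta = 18 deg = 0.3142 rad
cos(theta) = 0.9511
W = 110 * 1.21 * 0.9511
W = 126.5856


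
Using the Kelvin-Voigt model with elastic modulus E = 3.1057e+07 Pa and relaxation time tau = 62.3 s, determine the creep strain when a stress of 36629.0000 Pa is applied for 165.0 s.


epsilon(t) = (sigma/E) * (1 - exp(-t/tau))
sigma/E = 36629.0000 / 3.1057e+07 = 0.0012
exp(-t/tau) = exp(-165.0 / 62.3) = 0.0708
epsilon = 0.0012 * (1 - 0.0708)
epsilon = 0.0011


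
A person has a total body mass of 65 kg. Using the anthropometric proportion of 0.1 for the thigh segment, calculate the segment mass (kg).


m_segment = body_mass * fraction
m_segment = 65 * 0.1
m_segment = 6.5000


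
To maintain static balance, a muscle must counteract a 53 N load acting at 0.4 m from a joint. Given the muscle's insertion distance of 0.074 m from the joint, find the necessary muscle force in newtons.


F_muscle = W * d_load / d_muscle
F_muscle = 53 * 0.4 / 0.074
Numerator = 21.2000
F_muscle = 286.4865


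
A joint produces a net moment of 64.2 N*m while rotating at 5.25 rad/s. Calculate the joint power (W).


P = M * omega
P = 64.2 * 5.25
P = 337.0500


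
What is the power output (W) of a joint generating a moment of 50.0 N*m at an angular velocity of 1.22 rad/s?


P = M * omega
P = 50.0 * 1.22
P = 61.0000


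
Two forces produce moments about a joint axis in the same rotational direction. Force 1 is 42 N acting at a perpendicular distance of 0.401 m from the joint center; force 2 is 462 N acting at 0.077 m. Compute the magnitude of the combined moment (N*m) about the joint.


M = F1 * d1 + F2 * d2
M = 42 * 0.401 + 462 * 0.077
M = 16.8420 + 35.5740
M = 52.4160


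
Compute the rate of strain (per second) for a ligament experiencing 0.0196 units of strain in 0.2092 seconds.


strain_rate = delta_strain / delta_t
strain_rate = 0.0196 / 0.2092
strain_rate = 0.0937


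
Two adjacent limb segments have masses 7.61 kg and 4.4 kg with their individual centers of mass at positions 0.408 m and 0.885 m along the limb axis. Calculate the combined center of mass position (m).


COM = (m1*x1 + m2*x2) / (m1 + m2)
COM = (7.61*0.408 + 4.4*0.885) / (7.61 + 4.4)
Numerator = 6.9989
Denominator = 12.0100
COM = 0.5828


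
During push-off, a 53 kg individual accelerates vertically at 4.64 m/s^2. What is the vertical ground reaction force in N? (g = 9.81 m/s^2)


GRF = m * (g + a)
GRF = 53 * (9.81 + 4.64)
GRF = 53 * 14.4500
GRF = 765.8500


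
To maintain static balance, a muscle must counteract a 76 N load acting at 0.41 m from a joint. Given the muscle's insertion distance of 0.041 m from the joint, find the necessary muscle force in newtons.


F_muscle = W * d_load / d_muscle
F_muscle = 76 * 0.41 / 0.041
Numerator = 31.1600
F_muscle = 760.0000


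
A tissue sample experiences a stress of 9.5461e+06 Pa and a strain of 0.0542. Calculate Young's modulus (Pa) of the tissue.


E = stress / strain
E = 9.5461e+06 / 0.0542
E = 1.7613e+08


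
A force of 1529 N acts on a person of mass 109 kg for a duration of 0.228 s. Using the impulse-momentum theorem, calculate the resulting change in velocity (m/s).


J = F * dt = 1529 * 0.228 = 348.6120 N*s
delta_v = J / m
delta_v = 348.6120 / 109
delta_v = 3.1983


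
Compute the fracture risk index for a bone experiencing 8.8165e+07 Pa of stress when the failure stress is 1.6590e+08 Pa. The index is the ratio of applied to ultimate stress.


FRI = applied / ultimate
FRI = 8.8165e+07 / 1.6590e+08
FRI = 0.5314


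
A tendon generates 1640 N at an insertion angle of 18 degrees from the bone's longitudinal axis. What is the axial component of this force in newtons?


F_eff = F_tendon * cos(theta)
theta = 18 deg = 0.3142 rad
cos(theta) = 0.9511
F_eff = 1640 * 0.9511
F_eff = 1559.7327


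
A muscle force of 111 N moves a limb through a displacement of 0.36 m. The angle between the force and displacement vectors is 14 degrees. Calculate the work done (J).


W = F * d * cos(theta)
theta = 14 deg = 0.2443 rad
cos(theta) = 0.9703
W = 111 * 0.36 * 0.9703
W = 38.7730


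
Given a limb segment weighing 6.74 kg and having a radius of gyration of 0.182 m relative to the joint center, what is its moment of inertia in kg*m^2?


I = m * k^2
I = 6.74 * 0.182^2
k^2 = 0.0331
I = 0.2233


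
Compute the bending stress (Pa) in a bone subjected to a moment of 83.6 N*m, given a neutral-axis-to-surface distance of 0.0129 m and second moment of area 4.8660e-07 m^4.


sigma = M * c / I
sigma = 83.6 * 0.0129 / 4.8660e-07
M * c = 1.0784
sigma = 2.2163e+06


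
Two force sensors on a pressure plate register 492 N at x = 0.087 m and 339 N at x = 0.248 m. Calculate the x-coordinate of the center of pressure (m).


COP_x = (F1*x1 + F2*x2) / (F1 + F2)
COP_x = (492*0.087 + 339*0.248) / (492 + 339)
Numerator = 126.8760
Denominator = 831
COP_x = 0.1527


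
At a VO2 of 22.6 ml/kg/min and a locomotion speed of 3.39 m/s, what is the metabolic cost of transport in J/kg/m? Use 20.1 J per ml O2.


Power per kg = VO2 * 20.1 / 60
Power per kg = 22.6 * 20.1 / 60 = 7.5710 W/kg
Cost = power_per_kg / speed
Cost = 7.5710 / 3.39
Cost = 2.2333


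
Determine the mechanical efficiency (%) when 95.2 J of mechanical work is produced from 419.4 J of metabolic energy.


eta = (W_mech / E_meta) * 100
eta = (95.2 / 419.4) * 100
ratio = 0.2270
eta = 22.6991


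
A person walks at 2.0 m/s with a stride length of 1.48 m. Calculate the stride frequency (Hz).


f = v / stride_length
f = 2.0 / 1.48
f = 1.3514


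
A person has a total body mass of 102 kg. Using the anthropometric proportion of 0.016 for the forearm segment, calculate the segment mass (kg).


m_segment = body_mass * fraction
m_segment = 102 * 0.016
m_segment = 1.6320


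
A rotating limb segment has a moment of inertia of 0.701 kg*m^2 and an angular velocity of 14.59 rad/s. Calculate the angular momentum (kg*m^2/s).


L = I * omega
L = 0.701 * 14.59
L = 10.2276


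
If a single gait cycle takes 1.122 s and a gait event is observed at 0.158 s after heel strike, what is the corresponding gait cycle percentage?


pct = (event_time / cycle_time) * 100
pct = (0.158 / 1.122) * 100
ratio = 0.1408
pct = 14.0820


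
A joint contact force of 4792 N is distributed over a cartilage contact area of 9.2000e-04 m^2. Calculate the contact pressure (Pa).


P = F / A
P = 4792 / 9.2000e-04
P = 5.2087e+06


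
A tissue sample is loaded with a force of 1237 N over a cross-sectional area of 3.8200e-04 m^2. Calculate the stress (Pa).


stress = F / A
stress = 1237 / 3.8200e-04
stress = 3.2382e+06


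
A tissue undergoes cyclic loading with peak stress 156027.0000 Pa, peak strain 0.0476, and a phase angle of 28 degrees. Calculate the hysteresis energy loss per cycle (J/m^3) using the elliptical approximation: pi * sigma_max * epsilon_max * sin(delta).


E_loss = pi * sigma_max * epsilon_max * sin(delta)
delta = 28 deg = 0.4887 rad
sin(delta) = 0.4695
E_loss = pi * 156027.0000 * 0.0476 * 0.4695
E_loss = 10953.8269


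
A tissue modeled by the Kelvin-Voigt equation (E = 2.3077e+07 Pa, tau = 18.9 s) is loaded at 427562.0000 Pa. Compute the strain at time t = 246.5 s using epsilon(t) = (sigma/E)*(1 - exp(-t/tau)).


epsilon(t) = (sigma/E) * (1 - exp(-t/tau))
sigma/E = 427562.0000 / 2.3077e+07 = 0.0185
exp(-t/tau) = exp(-246.5 / 18.9) = 2.1667e-06
epsilon = 0.0185 * (1 - 2.1667e-06)
epsilon = 0.0185


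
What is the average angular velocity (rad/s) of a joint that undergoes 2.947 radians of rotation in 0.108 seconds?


omega = delta_theta / delta_t
omega = 2.947 / 0.108
omega = 27.2870


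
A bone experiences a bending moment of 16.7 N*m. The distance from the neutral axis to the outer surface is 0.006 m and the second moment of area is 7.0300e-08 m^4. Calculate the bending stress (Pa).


sigma = M * c / I
sigma = 16.7 * 0.006 / 7.0300e-08
M * c = 0.1002
sigma = 1.4253e+06


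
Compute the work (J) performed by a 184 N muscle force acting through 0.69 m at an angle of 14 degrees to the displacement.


W = F * d * cos(theta)
theta = 14 deg = 0.2443 rad
cos(theta) = 0.9703
W = 184 * 0.69 * 0.9703
W = 123.1887


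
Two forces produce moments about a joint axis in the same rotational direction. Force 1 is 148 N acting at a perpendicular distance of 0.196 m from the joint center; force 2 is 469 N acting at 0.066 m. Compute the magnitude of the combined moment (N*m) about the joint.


M = F1 * d1 + F2 * d2
M = 148 * 0.196 + 469 * 0.066
M = 29.0080 + 30.9540
M = 59.9620


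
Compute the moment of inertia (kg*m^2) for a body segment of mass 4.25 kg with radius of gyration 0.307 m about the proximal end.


I = m * k^2
I = 4.25 * 0.307^2
k^2 = 0.0942
I = 0.4006


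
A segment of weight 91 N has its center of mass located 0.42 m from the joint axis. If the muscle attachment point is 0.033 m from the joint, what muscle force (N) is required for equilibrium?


F_muscle = W * d_load / d_muscle
F_muscle = 91 * 0.42 / 0.033
Numerator = 38.2200
F_muscle = 1158.1818


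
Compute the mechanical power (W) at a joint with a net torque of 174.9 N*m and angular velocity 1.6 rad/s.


P = M * omega
P = 174.9 * 1.6
P = 279.8400


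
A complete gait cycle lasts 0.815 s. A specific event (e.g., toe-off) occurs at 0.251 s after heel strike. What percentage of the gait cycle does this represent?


pct = (event_time / cycle_time) * 100
pct = (0.251 / 0.815) * 100
ratio = 0.3080
pct = 30.7975


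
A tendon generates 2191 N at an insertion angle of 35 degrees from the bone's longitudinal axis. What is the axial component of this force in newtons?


F_eff = F_tendon * cos(theta)
theta = 35 deg = 0.6109 rad
cos(theta) = 0.8192
F_eff = 2191 * 0.8192
F_eff = 1794.7621


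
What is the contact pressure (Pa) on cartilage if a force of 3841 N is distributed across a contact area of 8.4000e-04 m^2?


P = F / A
P = 3841 / 8.4000e-04
P = 4.5726e+06


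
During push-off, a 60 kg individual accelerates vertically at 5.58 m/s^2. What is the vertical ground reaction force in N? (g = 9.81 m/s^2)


GRF = m * (g + a)
GRF = 60 * (9.81 + 5.58)
GRF = 60 * 15.3900
GRF = 923.4000


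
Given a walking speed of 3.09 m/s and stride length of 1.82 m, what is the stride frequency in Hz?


f = v / stride_length
f = 3.09 / 1.82
f = 1.6978


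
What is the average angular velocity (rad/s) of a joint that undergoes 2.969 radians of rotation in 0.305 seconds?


omega = delta_theta / delta_t
omega = 2.969 / 0.305
omega = 9.7344


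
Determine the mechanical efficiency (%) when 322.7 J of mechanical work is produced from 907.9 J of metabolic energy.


eta = (W_mech / E_meta) * 100
eta = (322.7 / 907.9) * 100
ratio = 0.3554
eta = 35.5436


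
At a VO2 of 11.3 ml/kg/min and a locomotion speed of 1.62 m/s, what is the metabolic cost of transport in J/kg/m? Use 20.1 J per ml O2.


Power per kg = VO2 * 20.1 / 60
Power per kg = 11.3 * 20.1 / 60 = 3.7855 W/kg
Cost = power_per_kg / speed
Cost = 3.7855 / 1.62
Cost = 2.3367


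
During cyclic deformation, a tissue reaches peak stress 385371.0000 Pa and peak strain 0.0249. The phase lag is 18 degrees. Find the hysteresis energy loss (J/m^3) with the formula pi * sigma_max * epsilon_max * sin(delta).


E_loss = pi * sigma_max * epsilon_max * sin(delta)
delta = 18 deg = 0.3142 rad
sin(delta) = 0.3090
E_loss = pi * 385371.0000 * 0.0249 * 0.3090
E_loss = 9315.5953


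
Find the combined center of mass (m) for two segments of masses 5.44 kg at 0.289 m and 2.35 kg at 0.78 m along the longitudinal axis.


COM = (m1*x1 + m2*x2) / (m1 + m2)
COM = (5.44*0.289 + 2.35*0.78) / (5.44 + 2.35)
Numerator = 3.4052
Denominator = 7.7900
COM = 0.4371


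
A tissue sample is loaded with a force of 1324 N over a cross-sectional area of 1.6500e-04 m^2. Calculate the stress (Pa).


stress = F / A
stress = 1324 / 1.6500e-04
stress = 8.0242e+06


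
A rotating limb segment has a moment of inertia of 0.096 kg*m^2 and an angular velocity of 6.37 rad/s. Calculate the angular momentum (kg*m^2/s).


L = I * omega
L = 0.096 * 6.37
L = 0.6115


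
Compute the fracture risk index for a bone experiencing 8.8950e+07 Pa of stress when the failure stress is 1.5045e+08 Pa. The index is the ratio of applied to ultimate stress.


FRI = applied / ultimate
FRI = 8.8950e+07 / 1.5045e+08
FRI = 0.5912


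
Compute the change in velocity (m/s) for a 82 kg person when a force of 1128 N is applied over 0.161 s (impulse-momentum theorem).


J = F * dt = 1128 * 0.161 = 181.6080 N*s
delta_v = J / m
delta_v = 181.6080 / 82
delta_v = 2.2147


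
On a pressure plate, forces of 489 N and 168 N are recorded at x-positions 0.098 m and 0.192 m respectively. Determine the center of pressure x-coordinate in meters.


COP_x = (F1*x1 + F2*x2) / (F1 + F2)
COP_x = (489*0.098 + 168*0.192) / (489 + 168)
Numerator = 80.1780
Denominator = 657
COP_x = 0.1220


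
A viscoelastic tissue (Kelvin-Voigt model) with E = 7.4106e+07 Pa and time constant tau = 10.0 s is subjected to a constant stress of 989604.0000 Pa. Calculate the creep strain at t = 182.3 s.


epsilon(t) = (sigma/E) * (1 - exp(-t/tau))
sigma/E = 989604.0000 / 7.4106e+07 = 0.0134
exp(-t/tau) = exp(-182.3 / 10.0) = 1.2101e-08
epsilon = 0.0134 * (1 - 1.2101e-08)
epsilon = 0.0134


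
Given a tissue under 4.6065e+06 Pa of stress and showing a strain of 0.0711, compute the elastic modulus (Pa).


E = stress / strain
E = 4.6065e+06 / 0.0711
E = 6.4789e+07


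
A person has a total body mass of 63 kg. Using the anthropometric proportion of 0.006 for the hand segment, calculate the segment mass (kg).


m_segment = body_mass * fraction
m_segment = 63 * 0.006
m_segment = 0.3780


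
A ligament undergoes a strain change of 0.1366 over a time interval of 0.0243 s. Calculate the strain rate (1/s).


strain_rate = delta_strain / delta_t
strain_rate = 0.1366 / 0.0243
strain_rate = 5.6214


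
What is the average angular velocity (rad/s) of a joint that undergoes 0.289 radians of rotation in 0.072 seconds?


omega = delta_theta / delta_t
omega = 0.289 / 0.072
omega = 4.0139


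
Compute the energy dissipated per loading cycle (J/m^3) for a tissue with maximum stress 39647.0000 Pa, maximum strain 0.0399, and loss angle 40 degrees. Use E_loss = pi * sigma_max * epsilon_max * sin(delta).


E_loss = pi * sigma_max * epsilon_max * sin(delta)
delta = 40 deg = 0.6981 rad
sin(delta) = 0.6428
E_loss = pi * 39647.0000 * 0.0399 * 0.6428
E_loss = 3194.4831


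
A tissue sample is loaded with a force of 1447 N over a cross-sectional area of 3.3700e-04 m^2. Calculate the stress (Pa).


stress = F / A
stress = 1447 / 3.3700e-04
stress = 4.2938e+06


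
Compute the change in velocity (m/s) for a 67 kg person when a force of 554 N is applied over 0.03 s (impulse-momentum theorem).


J = F * dt = 554 * 0.03 = 16.6200 N*s
delta_v = J / m
delta_v = 16.6200 / 67
delta_v = 0.2481


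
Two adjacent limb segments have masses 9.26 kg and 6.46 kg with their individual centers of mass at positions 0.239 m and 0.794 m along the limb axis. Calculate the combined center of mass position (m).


COM = (m1*x1 + m2*x2) / (m1 + m2)
COM = (9.26*0.239 + 6.46*0.794) / (9.26 + 6.46)
Numerator = 7.3424
Denominator = 15.7200
COM = 0.4671


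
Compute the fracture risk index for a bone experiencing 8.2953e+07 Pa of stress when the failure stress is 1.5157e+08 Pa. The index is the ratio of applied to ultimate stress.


FRI = applied / ultimate
FRI = 8.2953e+07 / 1.5157e+08
FRI = 0.5473


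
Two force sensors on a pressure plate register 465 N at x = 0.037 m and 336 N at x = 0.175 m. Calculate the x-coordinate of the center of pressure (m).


COP_x = (F1*x1 + F2*x2) / (F1 + F2)
COP_x = (465*0.037 + 336*0.175) / (465 + 336)
Numerator = 76.0050
Denominator = 801
COP_x = 0.0949


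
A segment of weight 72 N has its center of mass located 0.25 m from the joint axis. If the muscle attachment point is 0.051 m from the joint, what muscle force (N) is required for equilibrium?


F_muscle = W * d_load / d_muscle
F_muscle = 72 * 0.25 / 0.051
Numerator = 18.0000
F_muscle = 352.9412


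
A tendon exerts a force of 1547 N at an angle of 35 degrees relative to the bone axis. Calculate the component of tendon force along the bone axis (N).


F_eff = F_tendon * cos(theta)
theta = 35 deg = 0.6109 rad
cos(theta) = 0.8192
F_eff = 1547 * 0.8192
F_eff = 1267.2282


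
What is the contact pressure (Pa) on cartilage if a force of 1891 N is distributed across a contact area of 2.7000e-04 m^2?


P = F / A
P = 1891 / 2.7000e-04
P = 7.0037e+06


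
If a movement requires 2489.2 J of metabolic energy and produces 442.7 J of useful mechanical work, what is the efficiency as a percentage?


eta = (W_mech / E_meta) * 100
eta = (442.7 / 2489.2) * 100
ratio = 0.1778
eta = 17.7848


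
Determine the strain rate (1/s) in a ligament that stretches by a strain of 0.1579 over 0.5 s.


strain_rate = delta_strain / delta_t
strain_rate = 0.1579 / 0.5
strain_rate = 0.3158


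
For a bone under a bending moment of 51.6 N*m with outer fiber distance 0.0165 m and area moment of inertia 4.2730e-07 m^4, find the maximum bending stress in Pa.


sigma = M * c / I
sigma = 51.6 * 0.0165 / 4.2730e-07
M * c = 0.8514
sigma = 1.9925e+06


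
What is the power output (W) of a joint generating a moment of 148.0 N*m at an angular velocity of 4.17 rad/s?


P = M * omega
P = 148.0 * 4.17
P = 617.1600


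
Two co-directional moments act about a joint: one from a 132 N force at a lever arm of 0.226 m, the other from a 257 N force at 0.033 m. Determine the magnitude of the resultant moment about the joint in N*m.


M = F1 * d1 + F2 * d2
M = 132 * 0.226 + 257 * 0.033
M = 29.8320 + 8.4810
M = 38.3130


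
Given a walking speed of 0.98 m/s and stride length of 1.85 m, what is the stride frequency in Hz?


f = v / stride_length
f = 0.98 / 1.85
f = 0.5297


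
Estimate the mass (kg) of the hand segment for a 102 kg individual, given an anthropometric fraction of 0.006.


m_segment = body_mass * fraction
m_segment = 102 * 0.006
m_segment = 0.6120


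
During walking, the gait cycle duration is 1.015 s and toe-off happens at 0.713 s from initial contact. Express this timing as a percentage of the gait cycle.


pct = (event_time / cycle_time) * 100
pct = (0.713 / 1.015) * 100
ratio = 0.7025
pct = 70.2463


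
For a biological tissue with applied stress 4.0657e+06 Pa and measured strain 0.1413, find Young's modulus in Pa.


E = stress / strain
E = 4.0657e+06 / 0.1413
E = 2.8774e+07


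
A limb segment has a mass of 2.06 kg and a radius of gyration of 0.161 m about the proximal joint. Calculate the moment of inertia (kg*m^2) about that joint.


I = m * k^2
I = 2.06 * 0.161^2
k^2 = 0.0259
I = 0.0534


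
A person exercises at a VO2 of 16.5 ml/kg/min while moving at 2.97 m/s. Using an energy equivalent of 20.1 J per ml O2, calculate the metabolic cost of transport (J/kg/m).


Power per kg = VO2 * 20.1 / 60
Power per kg = 16.5 * 20.1 / 60 = 5.5275 W/kg
Cost = power_per_kg / speed
Cost = 5.5275 / 2.97
Cost = 1.8611


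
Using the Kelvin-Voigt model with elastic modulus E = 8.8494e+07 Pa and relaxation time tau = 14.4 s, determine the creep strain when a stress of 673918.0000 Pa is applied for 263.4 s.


epsilon(t) = (sigma/E) * (1 - exp(-t/tau))
sigma/E = 673918.0000 / 8.8494e+07 = 0.0076
exp(-t/tau) = exp(-263.4 / 14.4) = 1.1377e-08
epsilon = 0.0076 * (1 - 1.1377e-08)
epsilon = 0.0076


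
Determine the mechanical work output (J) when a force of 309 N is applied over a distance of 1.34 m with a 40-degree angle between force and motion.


W = F * d * cos(theta)
theta = 40 deg = 0.6981 rad
cos(theta) = 0.7660
W = 309 * 1.34 * 0.7660
W = 317.1884


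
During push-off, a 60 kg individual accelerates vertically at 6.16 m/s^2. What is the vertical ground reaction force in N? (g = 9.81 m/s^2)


GRF = m * (g + a)
GRF = 60 * (9.81 + 6.16)
GRF = 60 * 15.9700
GRF = 958.2000


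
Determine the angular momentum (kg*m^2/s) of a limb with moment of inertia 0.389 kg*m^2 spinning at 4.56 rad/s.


L = I * omega
L = 0.389 * 4.56
L = 1.7738


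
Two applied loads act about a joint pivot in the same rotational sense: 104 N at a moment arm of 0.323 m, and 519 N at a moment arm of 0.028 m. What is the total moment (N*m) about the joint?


M = F1 * d1 + F2 * d2
M = 104 * 0.323 + 519 * 0.028
M = 33.5920 + 14.5320
M = 48.1240


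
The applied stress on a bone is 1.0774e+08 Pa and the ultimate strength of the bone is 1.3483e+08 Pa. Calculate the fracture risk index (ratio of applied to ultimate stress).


FRI = applied / ultimate
FRI = 1.0774e+08 / 1.3483e+08
FRI = 0.7991


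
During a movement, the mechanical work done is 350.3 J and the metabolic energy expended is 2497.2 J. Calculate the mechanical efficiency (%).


eta = (W_mech / E_meta) * 100
eta = (350.3 / 2497.2) * 100
ratio = 0.1403
eta = 14.0277


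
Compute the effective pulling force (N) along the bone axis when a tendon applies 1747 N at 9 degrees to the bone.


F_eff = F_tendon * cos(theta)
theta = 9 deg = 0.1571 rad
cos(theta) = 0.9877
F_eff = 1747 * 0.9877
F_eff = 1725.4915


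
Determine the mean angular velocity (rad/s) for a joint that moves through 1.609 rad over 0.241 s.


omega = delta_theta / delta_t
omega = 1.609 / 0.241
omega = 6.6763


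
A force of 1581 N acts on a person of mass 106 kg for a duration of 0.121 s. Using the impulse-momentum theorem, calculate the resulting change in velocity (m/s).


J = F * dt = 1581 * 0.121 = 191.3010 N*s
delta_v = J / m
delta_v = 191.3010 / 106
delta_v = 1.8047


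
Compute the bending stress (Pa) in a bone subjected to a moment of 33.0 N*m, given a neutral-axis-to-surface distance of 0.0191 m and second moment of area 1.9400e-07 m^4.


sigma = M * c / I
sigma = 33.0 * 0.0191 / 1.9400e-07
M * c = 0.6303
sigma = 3.2490e+06


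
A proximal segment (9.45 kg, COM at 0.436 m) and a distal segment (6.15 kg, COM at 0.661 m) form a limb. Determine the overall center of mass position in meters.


COM = (m1*x1 + m2*x2) / (m1 + m2)
COM = (9.45*0.436 + 6.15*0.661) / (9.45 + 6.15)
Numerator = 8.1853
Denominator = 15.6000
COM = 0.5247


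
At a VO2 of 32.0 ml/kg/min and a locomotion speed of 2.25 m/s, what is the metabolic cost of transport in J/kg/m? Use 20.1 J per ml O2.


Power per kg = VO2 * 20.1 / 60
Power per kg = 32.0 * 20.1 / 60 = 10.7200 W/kg
Cost = power_per_kg / speed
Cost = 10.7200 / 2.25
Cost = 4.7644


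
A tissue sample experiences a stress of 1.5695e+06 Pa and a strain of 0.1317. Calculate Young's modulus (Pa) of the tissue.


E = stress / strain
E = 1.5695e+06 / 0.1317
E = 1.1917e+07


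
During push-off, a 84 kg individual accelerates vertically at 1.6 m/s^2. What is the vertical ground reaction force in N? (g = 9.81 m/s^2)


GRF = m * (g + a)
GRF = 84 * (9.81 + 1.6)
GRF = 84 * 11.4100
GRF = 958.4400


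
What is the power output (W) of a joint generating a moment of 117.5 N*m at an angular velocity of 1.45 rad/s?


P = M * omega
P = 117.5 * 1.45
P = 170.3750


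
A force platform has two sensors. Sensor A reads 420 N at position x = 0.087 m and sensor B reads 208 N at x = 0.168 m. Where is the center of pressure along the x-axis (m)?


COP_x = (F1*x1 + F2*x2) / (F1 + F2)
COP_x = (420*0.087 + 208*0.168) / (420 + 208)
Numerator = 71.4840
Denominator = 628
COP_x = 0.1138


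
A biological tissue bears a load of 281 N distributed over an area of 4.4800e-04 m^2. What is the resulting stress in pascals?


stress = F / A
stress = 281 / 4.4800e-04
stress = 627232.1429


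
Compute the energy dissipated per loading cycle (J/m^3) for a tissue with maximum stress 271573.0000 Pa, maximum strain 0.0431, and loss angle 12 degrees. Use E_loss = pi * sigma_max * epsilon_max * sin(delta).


E_loss = pi * sigma_max * epsilon_max * sin(delta)
delta = 12 deg = 0.2094 rad
sin(delta) = 0.2079
E_loss = pi * 271573.0000 * 0.0431 * 0.2079
E_loss = 7645.2668


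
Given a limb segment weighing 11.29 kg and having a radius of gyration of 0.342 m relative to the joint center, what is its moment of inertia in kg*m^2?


I = m * k^2
I = 11.29 * 0.342^2
k^2 = 0.1170
I = 1.3205


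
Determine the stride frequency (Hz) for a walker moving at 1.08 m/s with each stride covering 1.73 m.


f = v / stride_length
f = 1.08 / 1.73
f = 0.6243


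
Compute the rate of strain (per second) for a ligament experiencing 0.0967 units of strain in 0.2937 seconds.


strain_rate = delta_strain / delta_t
strain_rate = 0.0967 / 0.2937
strain_rate = 0.3292


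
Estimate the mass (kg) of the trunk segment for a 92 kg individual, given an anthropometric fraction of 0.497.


m_segment = body_mass * fraction
m_segment = 92 * 0.497
m_segment = 45.7240


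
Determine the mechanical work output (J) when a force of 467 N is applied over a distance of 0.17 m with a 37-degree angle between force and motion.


W = F * d * cos(theta)
theta = 37 deg = 0.6458 rad
cos(theta) = 0.7986
W = 467 * 0.17 * 0.7986
W = 63.4037


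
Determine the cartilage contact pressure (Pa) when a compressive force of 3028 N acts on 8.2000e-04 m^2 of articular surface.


P = F / A
P = 3028 / 8.2000e-04
P = 3.6927e+06


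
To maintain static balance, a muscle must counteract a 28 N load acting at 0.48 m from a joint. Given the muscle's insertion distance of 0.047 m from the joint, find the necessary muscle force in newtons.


F_muscle = W * d_load / d_muscle
F_muscle = 28 * 0.48 / 0.047
Numerator = 13.4400
F_muscle = 285.9574


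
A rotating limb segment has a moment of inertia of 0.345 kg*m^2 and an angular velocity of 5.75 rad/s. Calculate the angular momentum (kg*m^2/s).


L = I * omega
L = 0.345 * 5.75
L = 1.9837


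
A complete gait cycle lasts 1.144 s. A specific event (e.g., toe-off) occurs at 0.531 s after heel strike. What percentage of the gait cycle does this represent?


pct = (event_time / cycle_time) * 100
pct = (0.531 / 1.144) * 100
ratio = 0.4642
pct = 46.4161


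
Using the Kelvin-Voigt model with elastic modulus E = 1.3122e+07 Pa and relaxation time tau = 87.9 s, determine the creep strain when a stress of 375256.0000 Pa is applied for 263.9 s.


epsilon(t) = (sigma/E) * (1 - exp(-t/tau))
sigma/E = 375256.0000 / 1.3122e+07 = 0.0286
exp(-t/tau) = exp(-263.9 / 87.9) = 0.0497
epsilon = 0.0286 * (1 - 0.0497)
epsilon = 0.0272


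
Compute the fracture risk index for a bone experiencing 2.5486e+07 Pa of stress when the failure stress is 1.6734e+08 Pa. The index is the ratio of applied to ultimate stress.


FRI = applied / ultimate
FRI = 2.5486e+07 / 1.6734e+08
FRI = 0.1523


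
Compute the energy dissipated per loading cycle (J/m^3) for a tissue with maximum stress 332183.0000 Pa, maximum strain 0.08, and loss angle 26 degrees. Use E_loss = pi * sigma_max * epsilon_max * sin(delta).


E_loss = pi * sigma_max * epsilon_max * sin(delta)
delta = 26 deg = 0.4538 rad
sin(delta) = 0.4384
E_loss = pi * 332183.0000 * 0.08 * 0.4384
E_loss = 36598.1577


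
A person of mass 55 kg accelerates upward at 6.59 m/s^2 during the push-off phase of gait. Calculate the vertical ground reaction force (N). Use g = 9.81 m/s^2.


GRF = m * (g + a)
GRF = 55 * (9.81 + 6.59)
GRF = 55 * 16.4000
GRF = 902.0000


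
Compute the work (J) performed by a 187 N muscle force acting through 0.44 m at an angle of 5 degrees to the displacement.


W = F * d * cos(theta)
theta = 5 deg = 0.0873 rad
cos(theta) = 0.9962
W = 187 * 0.44 * 0.9962
W = 81.9669


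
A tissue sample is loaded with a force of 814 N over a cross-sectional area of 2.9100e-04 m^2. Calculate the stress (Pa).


stress = F / A
stress = 814 / 2.9100e-04
stress = 2.7973e+06


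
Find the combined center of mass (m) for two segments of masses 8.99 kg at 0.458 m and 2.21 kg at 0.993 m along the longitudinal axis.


COM = (m1*x1 + m2*x2) / (m1 + m2)
COM = (8.99*0.458 + 2.21*0.993) / (8.99 + 2.21)
Numerator = 6.3119
Denominator = 11.2000
COM = 0.5636


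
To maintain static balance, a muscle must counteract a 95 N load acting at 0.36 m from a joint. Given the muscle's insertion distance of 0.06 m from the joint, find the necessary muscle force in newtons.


F_muscle = W * d_load / d_muscle
F_muscle = 95 * 0.36 / 0.06
Numerator = 34.2000
F_muscle = 570.0000


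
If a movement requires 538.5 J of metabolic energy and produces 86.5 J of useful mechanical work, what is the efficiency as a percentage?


eta = (W_mech / E_meta) * 100
eta = (86.5 / 538.5) * 100
ratio = 0.1606
eta = 16.0631


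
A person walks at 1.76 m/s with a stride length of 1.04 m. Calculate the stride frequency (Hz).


f = v / stride_length
f = 1.76 / 1.04
f = 1.6923


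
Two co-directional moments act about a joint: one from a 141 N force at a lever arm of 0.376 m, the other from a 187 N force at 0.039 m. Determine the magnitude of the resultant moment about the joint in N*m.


M = F1 * d1 + F2 * d2
M = 141 * 0.376 + 187 * 0.039
M = 53.0160 + 7.2930
M = 60.3090


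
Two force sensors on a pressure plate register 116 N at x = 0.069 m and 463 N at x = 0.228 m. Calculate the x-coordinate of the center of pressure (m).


COP_x = (F1*x1 + F2*x2) / (F1 + F2)
COP_x = (116*0.069 + 463*0.228) / (116 + 463)
Numerator = 113.5680
Denominator = 579
COP_x = 0.1961


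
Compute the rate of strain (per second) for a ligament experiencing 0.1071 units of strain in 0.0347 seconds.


strain_rate = delta_strain / delta_t
strain_rate = 0.1071 / 0.0347
strain_rate = 3.0865


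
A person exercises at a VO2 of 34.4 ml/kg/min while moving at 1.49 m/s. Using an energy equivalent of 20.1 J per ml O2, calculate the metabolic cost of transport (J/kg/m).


Power per kg = VO2 * 20.1 / 60
Power per kg = 34.4 * 20.1 / 60 = 11.5240 W/kg
Cost = power_per_kg / speed
Cost = 11.5240 / 1.49
Cost = 7.7342


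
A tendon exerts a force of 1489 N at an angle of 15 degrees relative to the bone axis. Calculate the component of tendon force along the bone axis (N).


F_eff = F_tendon * cos(theta)
theta = 15 deg = 0.2618 rad
cos(theta) = 0.9659
F_eff = 1489 * 0.9659
F_eff = 1438.2636


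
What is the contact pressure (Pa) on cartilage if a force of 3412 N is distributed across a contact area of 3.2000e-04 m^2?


P = F / A
P = 3412 / 3.2000e-04
P = 1.0662e+07


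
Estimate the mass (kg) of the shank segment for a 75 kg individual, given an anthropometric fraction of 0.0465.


m_segment = body_mass * fraction
m_segment = 75 * 0.0465
m_segment = 3.4875


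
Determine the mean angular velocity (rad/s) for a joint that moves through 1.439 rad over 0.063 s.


omega = delta_theta / delta_t
omega = 1.439 / 0.063
omega = 22.8413


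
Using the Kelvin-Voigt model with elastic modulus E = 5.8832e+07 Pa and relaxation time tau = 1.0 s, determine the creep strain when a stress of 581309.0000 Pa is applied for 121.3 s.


epsilon(t) = (sigma/E) * (1 - exp(-t/tau))
sigma/E = 581309.0000 / 5.8832e+07 = 0.0099
exp(-t/tau) = exp(-121.3 / 1.0) = 2.0897e-53
epsilon = 0.0099 * (1 - 2.0897e-53)
epsilon = 0.0099


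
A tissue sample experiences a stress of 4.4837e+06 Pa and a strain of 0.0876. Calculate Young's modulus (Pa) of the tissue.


E = stress / strain
E = 4.4837e+06 / 0.0876
E = 5.1184e+07


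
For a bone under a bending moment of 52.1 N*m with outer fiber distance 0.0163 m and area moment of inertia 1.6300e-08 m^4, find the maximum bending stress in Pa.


sigma = M * c / I
sigma = 52.1 * 0.0163 / 1.6300e-08
M * c = 0.8492
sigma = 5.2100e+07


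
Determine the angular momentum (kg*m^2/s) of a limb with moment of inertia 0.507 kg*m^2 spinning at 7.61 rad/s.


L = I * omega
L = 0.507 * 7.61
L = 3.8583


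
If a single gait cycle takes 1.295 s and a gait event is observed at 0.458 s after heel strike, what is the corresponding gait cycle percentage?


pct = (event_time / cycle_time) * 100
pct = (0.458 / 1.295) * 100
ratio = 0.3537
pct = 35.3668


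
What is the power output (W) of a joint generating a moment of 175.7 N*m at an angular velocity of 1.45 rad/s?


P = M * omega
P = 175.7 * 1.45
P = 254.7650


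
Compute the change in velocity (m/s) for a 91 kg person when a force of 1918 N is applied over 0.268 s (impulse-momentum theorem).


J = F * dt = 1918 * 0.268 = 514.0240 N*s
delta_v = J / m
delta_v = 514.0240 / 91
delta_v = 5.6486


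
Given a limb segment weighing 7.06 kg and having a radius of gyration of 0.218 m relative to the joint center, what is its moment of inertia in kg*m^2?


I = m * k^2
I = 7.06 * 0.218^2
k^2 = 0.0475
I = 0.3355


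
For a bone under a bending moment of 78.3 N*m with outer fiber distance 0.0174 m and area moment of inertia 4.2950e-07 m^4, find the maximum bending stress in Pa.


sigma = M * c / I
sigma = 78.3 * 0.0174 / 4.2950e-07
M * c = 1.3624
sigma = 3.1721e+06


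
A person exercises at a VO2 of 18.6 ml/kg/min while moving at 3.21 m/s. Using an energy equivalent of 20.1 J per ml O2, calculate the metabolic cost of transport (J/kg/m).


Power per kg = VO2 * 20.1 / 60
Power per kg = 18.6 * 20.1 / 60 = 6.2310 W/kg
Cost = power_per_kg / speed
Cost = 6.2310 / 3.21
Cost = 1.9411
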